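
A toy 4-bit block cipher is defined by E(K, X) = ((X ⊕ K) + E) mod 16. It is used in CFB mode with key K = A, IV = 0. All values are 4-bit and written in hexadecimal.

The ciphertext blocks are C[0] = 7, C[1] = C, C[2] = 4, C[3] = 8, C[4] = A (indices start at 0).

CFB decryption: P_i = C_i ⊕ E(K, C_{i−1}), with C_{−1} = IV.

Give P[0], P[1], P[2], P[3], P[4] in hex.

P[0] = F, P[1] = 7, P[2] = 0, P[3] = 4, P[4] = A

P[0]: E(K, 0) = 8; 7 ⊕ 8 = F.
P[1]: E(K, 7) = B; C ⊕ B = 7.
P[2]: E(K, C) = 4; 4 ⊕ 4 = 0.
P[3]: E(K, 4) = C; 8 ⊕ C = 4.
P[4]: E(K, 8) = 0; A ⊕ 0 = A.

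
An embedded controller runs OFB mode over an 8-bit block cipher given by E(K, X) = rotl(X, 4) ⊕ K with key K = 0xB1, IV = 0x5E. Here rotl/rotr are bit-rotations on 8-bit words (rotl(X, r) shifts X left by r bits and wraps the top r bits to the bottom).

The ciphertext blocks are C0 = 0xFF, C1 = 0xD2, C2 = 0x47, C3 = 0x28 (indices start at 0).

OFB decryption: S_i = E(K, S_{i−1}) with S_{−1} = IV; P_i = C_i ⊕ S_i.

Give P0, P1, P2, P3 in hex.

P0 = 0xAB, P1 = 0x26, P2 = 0xB9, P3 = 0x76

P0: S = E(K, 0x5E) = 0x54; 0xFF ⊕ 0x54 = 0xAB.
P1: S = E(K, 0x54) = 0xF4; 0xD2 ⊕ 0xF4 = 0x26.
P2: S = E(K, 0xF4) = 0xFE; 0x47 ⊕ 0xFE = 0xB9.
P3: S = E(K, 0xFE) = 0x5E; 0x28 ⊕ 0x5E = 0x76.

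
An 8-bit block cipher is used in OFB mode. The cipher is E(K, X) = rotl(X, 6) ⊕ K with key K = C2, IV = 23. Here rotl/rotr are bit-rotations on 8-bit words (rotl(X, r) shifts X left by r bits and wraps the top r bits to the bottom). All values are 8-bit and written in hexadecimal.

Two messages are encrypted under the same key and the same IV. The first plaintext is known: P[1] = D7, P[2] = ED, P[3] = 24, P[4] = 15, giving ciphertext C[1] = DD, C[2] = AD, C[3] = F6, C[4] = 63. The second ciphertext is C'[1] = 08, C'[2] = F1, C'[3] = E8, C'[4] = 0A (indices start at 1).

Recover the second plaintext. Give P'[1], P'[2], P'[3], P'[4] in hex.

P'[1] = 02, P'[2] = B1, P'[3] = 3A, P'[4] = 7C

In OFB with a reused IV, both messages share the same keystream S_i, so C_i ⊕ C'_i = P_i ⊕ P'_i and thus P'_i = P_i ⊕ C_i ⊕ C'_i.
P'[1]: D7 ⊕ DD ⊕ 08 = 02.
P'[2]: ED ⊕ AD ⊕ F1 = B1.
P'[3]: 24 ⊕ F6 ⊕ E8 = 3A.
P'[4]: 15 ⊕ 63 ⊕ 0A = 7C.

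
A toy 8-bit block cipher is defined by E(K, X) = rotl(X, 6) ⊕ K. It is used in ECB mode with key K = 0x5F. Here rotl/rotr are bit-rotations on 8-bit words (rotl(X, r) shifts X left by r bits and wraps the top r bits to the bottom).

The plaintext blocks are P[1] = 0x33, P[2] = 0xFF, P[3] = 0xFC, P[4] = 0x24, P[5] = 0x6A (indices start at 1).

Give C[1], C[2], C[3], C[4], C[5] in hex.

C[1] = 0x93, C[2] = 0xA0, C[3] = 0x60, C[4] = 0x56, C[5] = 0xC5

ECB encryption: C_i = E(K, P_i).
C[1]: E(K, 0x33) = 0x93.
C[2]: E(K, 0xFF) = 0xA0.
C[3]: E(K, 0xFC) = 0x60.
C[4]: E(K, 0x24) = 0x56.
C[5]: E(K, 0x6A) = 0xC5.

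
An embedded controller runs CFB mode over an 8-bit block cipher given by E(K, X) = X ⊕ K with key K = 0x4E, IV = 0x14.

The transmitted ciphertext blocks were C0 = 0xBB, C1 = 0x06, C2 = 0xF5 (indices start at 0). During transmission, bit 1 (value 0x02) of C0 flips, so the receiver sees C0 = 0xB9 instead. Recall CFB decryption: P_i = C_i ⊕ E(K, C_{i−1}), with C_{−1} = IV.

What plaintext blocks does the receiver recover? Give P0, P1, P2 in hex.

Only C0 changed, to 0xB9. In CFB, a change in C_i flips the same bit in P_i and garbles P_{i+1}. Decrypting the received ciphertext:
P0: E(K, 0x14) = 0x5A; 0xB9 ⊕ 0x5A = 0xE3.
P1: E(K, 0xB9) = 0xF7; 0x06 ⊕ 0xF7 = 0xF1.
P2: E(K, 0x06) = 0x48; 0xF5 ⊕ 0x48 = 0xBD.
Blocks that differ from the original plaintext: P0, P1.

P0 = 0xE3, P1 = 0xF1, P2 = 0xBD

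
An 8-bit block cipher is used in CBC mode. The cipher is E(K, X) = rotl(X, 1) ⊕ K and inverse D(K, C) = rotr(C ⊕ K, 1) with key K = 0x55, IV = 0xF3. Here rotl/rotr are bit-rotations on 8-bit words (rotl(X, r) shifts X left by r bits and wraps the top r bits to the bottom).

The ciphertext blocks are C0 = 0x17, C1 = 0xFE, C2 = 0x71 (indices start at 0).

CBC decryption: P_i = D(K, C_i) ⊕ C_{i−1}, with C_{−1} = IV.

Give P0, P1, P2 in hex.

P0: D(K, 0x17) = 0x21; 0x21 ⊕ 0xF3 = 0xD2.
P1: D(K, 0xFE) = 0xD5; 0xD5 ⊕ 0x17 = 0xC2.
P2: D(K, 0x71) = 0x12; 0x12 ⊕ 0xFE = 0xEC.

P0 = 0xD2, P1 = 0xC2, P2 = 0xEC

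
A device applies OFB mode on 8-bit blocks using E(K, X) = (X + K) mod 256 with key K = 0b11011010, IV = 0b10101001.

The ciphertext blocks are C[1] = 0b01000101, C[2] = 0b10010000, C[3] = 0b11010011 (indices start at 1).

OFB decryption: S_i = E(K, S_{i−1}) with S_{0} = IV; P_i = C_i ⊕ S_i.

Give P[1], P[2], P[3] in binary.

P[1] = 0b11000110, P[2] = 0b11001101, P[3] = 0b11100100

P[1]: S = E(K, 0b10101001) = 0b10000011; 0b01000101 ⊕ 0b10000011 = 0b11000110.
P[2]: S = E(K, 0b10000011) = 0b01011101; 0b10010000 ⊕ 0b01011101 = 0b11001101.
P[3]: S = E(K, 0b01011101) = 0b00110111; 0b11010011 ⊕ 0b00110111 = 0b11100100.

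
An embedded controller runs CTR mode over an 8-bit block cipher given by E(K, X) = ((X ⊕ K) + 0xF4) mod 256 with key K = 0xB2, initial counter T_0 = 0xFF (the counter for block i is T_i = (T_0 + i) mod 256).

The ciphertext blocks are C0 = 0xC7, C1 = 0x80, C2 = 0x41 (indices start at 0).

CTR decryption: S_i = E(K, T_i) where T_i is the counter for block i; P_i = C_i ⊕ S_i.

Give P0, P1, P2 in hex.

P0: T = 0xFF, S = E(K, T) = 0x41; 0xC7 ⊕ 0x41 = 0x86.
P1: T = 0x00, S = E(K, T) = 0xA6; 0x80 ⊕ 0xA6 = 0x26.
P2: T = 0x01, S = E(K, T) = 0xA7; 0x41 ⊕ 0xA7 = 0xE6.

P0 = 0x86, P1 = 0x26, P2 = 0xE6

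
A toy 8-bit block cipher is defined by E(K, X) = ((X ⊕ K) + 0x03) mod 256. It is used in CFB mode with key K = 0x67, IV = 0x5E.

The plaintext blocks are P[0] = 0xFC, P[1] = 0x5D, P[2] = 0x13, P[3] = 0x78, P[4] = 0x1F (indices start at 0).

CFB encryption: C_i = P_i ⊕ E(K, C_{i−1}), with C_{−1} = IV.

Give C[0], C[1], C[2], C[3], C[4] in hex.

C[0]: E(K, 0x5E) = 0x3C; 0xFC ⊕ 0x3C = 0xC0.
C[1]: E(K, 0xC0) = 0xAA; 0x5D ⊕ 0xAA = 0xF7.
C[2]: E(K, 0xF7) = 0x93; 0x13 ⊕ 0x93 = 0x80.
C[3]: E(K, 0x80) = 0xEA; 0x78 ⊕ 0xEA = 0x92.
C[4]: E(K, 0x92) = 0xF8; 0x1F ⊕ 0xF8 = 0xE7.

C[0] = 0xC0, C[1] = 0xF7, C[2] = 0x80, C[3] = 0x92, C[4] = 0xE7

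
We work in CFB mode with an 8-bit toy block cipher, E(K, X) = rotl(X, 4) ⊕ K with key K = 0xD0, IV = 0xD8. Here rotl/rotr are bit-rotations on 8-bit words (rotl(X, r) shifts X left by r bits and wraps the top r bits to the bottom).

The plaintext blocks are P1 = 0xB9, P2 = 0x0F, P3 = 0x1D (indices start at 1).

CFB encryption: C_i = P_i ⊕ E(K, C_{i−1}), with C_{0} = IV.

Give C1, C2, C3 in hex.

C1: E(K, 0xD8) = 0x5D; 0xB9 ⊕ 0x5D = 0xE4.
C2: E(K, 0xE4) = 0x9E; 0x0F ⊕ 0x9E = 0x91.
C3: E(K, 0x91) = 0xC9; 0x1D ⊕ 0xC9 = 0xD4.

C1 = 0xE4, C2 = 0x91, C3 = 0xD4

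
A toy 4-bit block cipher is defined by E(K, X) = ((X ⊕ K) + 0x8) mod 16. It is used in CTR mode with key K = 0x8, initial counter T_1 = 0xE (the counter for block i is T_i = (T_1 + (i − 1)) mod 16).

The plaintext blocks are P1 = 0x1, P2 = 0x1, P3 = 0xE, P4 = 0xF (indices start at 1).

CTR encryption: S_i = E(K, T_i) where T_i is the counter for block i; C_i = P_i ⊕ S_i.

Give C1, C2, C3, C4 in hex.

C1: T = 0xE, S = E(K, T) = 0xE; 0x1 ⊕ 0xE = 0xF.
C2: T = 0xF, S = E(K, T) = 0xF; 0x1 ⊕ 0xF = 0xE.
C3: T = 0x0, S = E(K, T) = 0x0; 0xE ⊕ 0x0 = 0xE.
C4: T = 0x1, S = E(K, T) = 0x1; 0xF ⊕ 0x1 = 0xE.

C1 = 0xF, C2 = 0xE, C3 = 0xE, C4 = 0xE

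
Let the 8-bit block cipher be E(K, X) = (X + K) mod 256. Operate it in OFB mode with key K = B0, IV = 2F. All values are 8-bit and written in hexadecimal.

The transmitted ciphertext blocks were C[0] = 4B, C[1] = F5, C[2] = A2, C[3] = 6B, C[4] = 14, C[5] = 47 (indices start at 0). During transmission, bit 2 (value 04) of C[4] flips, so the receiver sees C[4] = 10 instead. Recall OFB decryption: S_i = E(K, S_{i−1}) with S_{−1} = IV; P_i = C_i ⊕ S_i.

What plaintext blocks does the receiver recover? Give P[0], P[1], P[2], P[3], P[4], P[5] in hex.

P[0] = 94, P[1] = 7A, P[2] = 9D, P[3] = 84, P[4] = 8F, P[5] = 08

Only C[4] changed, to 10. In OFB, a change in C_i flips the same bit in P_i only; the keystream is unaffected. Decrypting the received ciphertext:
P[0]: S = E(K, 2F) = DF; 4B ⊕ DF = 94.
P[1]: S = E(K, DF) = 8F; F5 ⊕ 8F = 7A.
P[2]: S = E(K, 8F) = 3F; A2 ⊕ 3F = 9D.
P[3]: S = E(K, 3F) = EF; 6B ⊕ EF = 84.
P[4]: S = E(K, EF) = 9F; 10 ⊕ 9F = 8F.
P[5]: S = E(K, 9F) = 4F; 47 ⊕ 4F = 08.
Blocks that differ from the original plaintext: P[4].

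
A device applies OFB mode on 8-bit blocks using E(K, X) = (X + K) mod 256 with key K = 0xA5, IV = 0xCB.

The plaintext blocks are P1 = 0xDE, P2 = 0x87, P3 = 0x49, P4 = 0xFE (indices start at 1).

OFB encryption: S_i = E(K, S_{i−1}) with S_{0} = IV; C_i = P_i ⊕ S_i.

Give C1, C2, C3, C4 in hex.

C1: S = E(K, 0xCB) = 0x70; 0xDE ⊕ 0x70 = 0xAE.
C2: S = E(K, 0x70) = 0x15; 0x87 ⊕ 0x15 = 0x92.
C3: S = E(K, 0x15) = 0xBA; 0x49 ⊕ 0xBA = 0xF3.
C4: S = E(K, 0xBA) = 0x5F; 0xFE ⊕ 0x5F = 0xA1.

C1 = 0xAE, C2 = 0x92, C3 = 0xF3, C4 = 0xA1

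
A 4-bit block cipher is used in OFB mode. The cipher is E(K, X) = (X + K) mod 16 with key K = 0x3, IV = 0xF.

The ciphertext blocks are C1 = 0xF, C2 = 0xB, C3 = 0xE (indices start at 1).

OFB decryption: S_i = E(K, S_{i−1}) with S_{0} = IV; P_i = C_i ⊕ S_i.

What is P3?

P1: S = E(K, 0xF) = 0x2; 0xF ⊕ 0x2 = 0xD.
P2: S = E(K, 0x2) = 0x5; 0xB ⊕ 0x5 = 0xE.
P3: S = E(K, 0x5) = 0x8; 0xE ⊕ 0x8 = 0x6.

P3 = 0x6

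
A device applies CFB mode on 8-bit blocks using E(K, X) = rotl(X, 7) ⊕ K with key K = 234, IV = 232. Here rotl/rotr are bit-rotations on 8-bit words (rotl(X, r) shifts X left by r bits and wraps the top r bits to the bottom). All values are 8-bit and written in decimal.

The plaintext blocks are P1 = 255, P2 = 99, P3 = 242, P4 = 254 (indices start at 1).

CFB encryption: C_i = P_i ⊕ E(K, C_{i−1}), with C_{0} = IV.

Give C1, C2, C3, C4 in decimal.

C1: E(K, 232) = 158; 255 ⊕ 158 = 97.
C2: E(K, 97) = 90; 99 ⊕ 90 = 57.
C3: E(K, 57) = 118; 242 ⊕ 118 = 132.
C4: E(K, 132) = 168; 254 ⊕ 168 = 86.

C1 = 97, C2 = 57, C3 = 132, C4 = 86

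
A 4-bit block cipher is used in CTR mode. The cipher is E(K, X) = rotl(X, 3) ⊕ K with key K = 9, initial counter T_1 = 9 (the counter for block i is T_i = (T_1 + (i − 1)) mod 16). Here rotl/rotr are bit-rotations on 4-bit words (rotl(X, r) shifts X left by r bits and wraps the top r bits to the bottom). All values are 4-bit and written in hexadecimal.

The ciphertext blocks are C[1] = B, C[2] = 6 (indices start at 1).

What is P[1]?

CTR decryption: S_i = E(K, T_i) where T_i is the counter for block i; P_i = C_i ⊕ S_i.
P[1]: T = 9, S = E(K, T) = 5; B ⊕ 5 = E.

P[1] = E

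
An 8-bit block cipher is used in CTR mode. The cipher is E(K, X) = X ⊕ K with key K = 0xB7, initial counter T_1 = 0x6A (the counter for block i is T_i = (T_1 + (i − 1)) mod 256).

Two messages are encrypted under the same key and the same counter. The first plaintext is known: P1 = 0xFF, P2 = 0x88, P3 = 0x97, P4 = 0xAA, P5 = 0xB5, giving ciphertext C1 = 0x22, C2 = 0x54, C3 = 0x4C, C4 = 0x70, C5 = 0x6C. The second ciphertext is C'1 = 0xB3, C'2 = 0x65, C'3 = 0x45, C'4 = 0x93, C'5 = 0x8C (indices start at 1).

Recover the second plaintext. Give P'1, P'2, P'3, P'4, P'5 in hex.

In CTR with a reused counter, both messages share the same keystream S_i, so C_i ⊕ C'_i = P_i ⊕ P'_i and thus P'_i = P_i ⊕ C_i ⊕ C'_i.
P'1: 0xFF ⊕ 0x22 ⊕ 0xB3 = 0x6E.
P'2: 0x88 ⊕ 0x54 ⊕ 0x65 = 0xB9.
P'3: 0x97 ⊕ 0x4C ⊕ 0x45 = 0x9E.
P'4: 0xAA ⊕ 0x70 ⊕ 0x93 = 0x49.
P'5: 0xB5 ⊕ 0x6C ⊕ 0x8C = 0x55.

P'1 = 0x6E, P'2 = 0xB9, P'3 = 0x9E, P'4 = 0x49, P'5 = 0x55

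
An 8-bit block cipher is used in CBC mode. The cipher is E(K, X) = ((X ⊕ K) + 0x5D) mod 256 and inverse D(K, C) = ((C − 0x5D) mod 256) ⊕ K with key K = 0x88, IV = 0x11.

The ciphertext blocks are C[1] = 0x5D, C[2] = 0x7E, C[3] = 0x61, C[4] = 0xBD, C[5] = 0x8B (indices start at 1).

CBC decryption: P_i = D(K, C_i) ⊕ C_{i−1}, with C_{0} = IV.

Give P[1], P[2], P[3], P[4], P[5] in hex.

P[1] = 0x99, P[2] = 0xF4, P[3] = 0xF2, P[4] = 0x89, P[5] = 0x1B

P[1]: D(K, 0x5D) = 0x88; 0x88 ⊕ 0x11 = 0x99.
P[2]: D(K, 0x7E) = 0xA9; 0xA9 ⊕ 0x5D = 0xF4.
P[3]: D(K, 0x61) = 0x8C; 0x8C ⊕ 0x7E = 0xF2.
P[4]: D(K, 0xBD) = 0xE8; 0xE8 ⊕ 0x61 = 0x89.
P[5]: D(K, 0x8B) = 0xA6; 0xA6 ⊕ 0xBD = 0x1B.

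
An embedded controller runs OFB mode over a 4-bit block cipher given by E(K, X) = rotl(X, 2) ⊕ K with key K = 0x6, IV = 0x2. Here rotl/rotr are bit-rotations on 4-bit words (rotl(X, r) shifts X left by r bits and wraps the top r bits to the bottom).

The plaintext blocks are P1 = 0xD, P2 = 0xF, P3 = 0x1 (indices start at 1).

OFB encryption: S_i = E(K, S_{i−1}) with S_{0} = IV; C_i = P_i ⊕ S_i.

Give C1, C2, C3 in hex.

C1 = 0x3, C2 = 0x2, C3 = 0x0

C1: S = E(K, 0x2) = 0xE; 0xD ⊕ 0xE = 0x3.
C2: S = E(K, 0xE) = 0xD; 0xF ⊕ 0xD = 0x2.
C3: S = E(K, 0xD) = 0x1; 0x1 ⊕ 0x1 = 0x0.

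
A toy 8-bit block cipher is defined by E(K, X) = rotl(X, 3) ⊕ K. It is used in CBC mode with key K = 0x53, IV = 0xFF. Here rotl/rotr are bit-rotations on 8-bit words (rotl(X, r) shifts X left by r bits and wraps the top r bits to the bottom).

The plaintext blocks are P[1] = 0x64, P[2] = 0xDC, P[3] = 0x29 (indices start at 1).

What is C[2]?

C[2] = 0xC9

CBC encryption: C_i = E(K, P_i ⊕ C_{i−1}), with C_{0} = IV.
C[1]: P[1] ⊕ 0xFF = 0x9B; E(K, 0x9B) = 0x8F.
C[2]: P[2] ⊕ 0x8F = 0x53; E(K, 0x53) = 0xC9.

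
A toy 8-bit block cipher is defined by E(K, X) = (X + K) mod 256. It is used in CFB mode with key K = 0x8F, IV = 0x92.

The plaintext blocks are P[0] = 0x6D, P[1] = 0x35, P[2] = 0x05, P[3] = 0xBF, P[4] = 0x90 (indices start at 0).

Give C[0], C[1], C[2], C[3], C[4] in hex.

CFB encryption: C_i = P_i ⊕ E(K, C_{i−1}), with C_{−1} = IV.
C[0]: E(K, 0x92) = 0x21; 0x6D ⊕ 0x21 = 0x4C.
C[1]: E(K, 0x4C) = 0xDB; 0x35 ⊕ 0xDB = 0xEE.
C[2]: E(K, 0xEE) = 0x7D; 0x05 ⊕ 0x7D = 0x78.
C[3]: E(K, 0x78) = 0x07; 0xBF ⊕ 0x07 = 0xB8.
C[4]: E(K, 0xB8) = 0x47; 0x90 ⊕ 0x47 = 0xD7.

C[0] = 0x4C, C[1] = 0xEE, C[2] = 0x78, C[3] = 0xB8, C[4] = 0xD7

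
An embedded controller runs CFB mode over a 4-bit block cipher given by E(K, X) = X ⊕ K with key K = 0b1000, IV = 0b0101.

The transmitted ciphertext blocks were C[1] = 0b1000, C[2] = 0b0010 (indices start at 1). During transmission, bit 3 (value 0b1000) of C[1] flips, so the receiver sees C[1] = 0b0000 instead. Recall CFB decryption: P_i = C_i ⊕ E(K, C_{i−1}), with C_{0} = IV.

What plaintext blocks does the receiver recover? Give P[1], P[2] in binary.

Only C[1] changed, to 0b0000. In CFB, a change in C_i flips the same bit in P_i and garbles P_{i+1}. Decrypting the received ciphertext:
P[1]: E(K, 0b0101) = 0b1101; 0b0000 ⊕ 0b1101 = 0b1101.
P[2]: E(K, 0b0000) = 0b1000; 0b0010 ⊕ 0b1000 = 0b1010.
Blocks that differ from the original plaintext: P[1], P[2].

P[1] = 0b1101, P[2] = 0b1010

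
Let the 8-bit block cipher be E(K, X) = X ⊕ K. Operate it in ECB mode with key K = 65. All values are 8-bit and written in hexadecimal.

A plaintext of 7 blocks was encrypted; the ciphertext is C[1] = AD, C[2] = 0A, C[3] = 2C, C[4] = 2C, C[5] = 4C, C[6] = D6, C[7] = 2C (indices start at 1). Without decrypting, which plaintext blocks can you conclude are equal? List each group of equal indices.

ECB encrypts each block independently with the same key, so equal ciphertext blocks imply equal plaintext blocks.
C[3] = C[4] = C[7] = 2C, so P[3] = P[4] = P[7].

P[3] = P[4] = P[7]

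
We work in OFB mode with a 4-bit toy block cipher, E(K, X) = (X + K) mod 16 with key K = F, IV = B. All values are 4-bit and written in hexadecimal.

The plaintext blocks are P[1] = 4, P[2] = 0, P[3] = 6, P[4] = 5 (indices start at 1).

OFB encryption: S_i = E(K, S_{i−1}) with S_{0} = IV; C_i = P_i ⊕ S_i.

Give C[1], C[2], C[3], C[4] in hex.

C[1] = E, C[2] = 9, C[3] = E, C[4] = 2

C[1]: S = E(K, B) = A; 4 ⊕ A = E.
C[2]: S = E(K, A) = 9; 0 ⊕ 9 = 9.
C[3]: S = E(K, 9) = 8; 6 ⊕ 8 = E.
C[4]: S = E(K, 8) = 7; 5 ⊕ 7 = 2.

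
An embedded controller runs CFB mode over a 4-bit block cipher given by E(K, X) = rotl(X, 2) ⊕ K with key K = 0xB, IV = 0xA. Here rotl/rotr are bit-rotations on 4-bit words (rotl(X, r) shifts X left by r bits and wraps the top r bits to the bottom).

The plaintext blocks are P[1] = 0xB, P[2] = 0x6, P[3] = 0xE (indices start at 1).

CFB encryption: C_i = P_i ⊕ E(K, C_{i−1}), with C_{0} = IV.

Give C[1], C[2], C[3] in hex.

C[1] = 0xA, C[2] = 0x7, C[3] = 0x8

C[1]: E(K, 0xA) = 0x1; 0xB ⊕ 0x1 = 0xA.
C[2]: E(K, 0xA) = 0x1; 0x6 ⊕ 0x1 = 0x7.
C[3]: E(K, 0x7) = 0x6; 0xE ⊕ 0x6 = 0x8.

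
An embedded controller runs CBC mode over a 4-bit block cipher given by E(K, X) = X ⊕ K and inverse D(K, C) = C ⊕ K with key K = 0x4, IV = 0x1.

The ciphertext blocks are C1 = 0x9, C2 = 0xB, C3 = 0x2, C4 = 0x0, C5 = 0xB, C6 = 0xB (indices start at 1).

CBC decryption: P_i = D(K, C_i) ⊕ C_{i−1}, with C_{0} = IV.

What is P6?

P6: D(K, 0xB) = 0xF; 0xF ⊕ 0xB = 0x4.

P6 = 0x4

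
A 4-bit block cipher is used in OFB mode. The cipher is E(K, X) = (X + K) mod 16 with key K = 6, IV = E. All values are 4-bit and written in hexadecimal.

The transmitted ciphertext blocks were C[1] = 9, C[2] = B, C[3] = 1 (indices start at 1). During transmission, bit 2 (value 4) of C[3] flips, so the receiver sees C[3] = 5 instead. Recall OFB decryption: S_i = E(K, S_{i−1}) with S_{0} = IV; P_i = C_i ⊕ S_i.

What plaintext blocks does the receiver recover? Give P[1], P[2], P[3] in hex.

P[1] = D, P[2] = 1, P[3] = 5

Only C[3] changed, to 5. In OFB, a change in C_i flips the same bit in P_i only; the keystream is unaffected. Decrypting the received ciphertext:
P[1]: S = E(K, E) = 4; 9 ⊕ 4 = D.
P[2]: S = E(K, 4) = A; B ⊕ A = 1.
P[3]: S = E(K, A) = 0; 5 ⊕ 0 = 5.
Blocks that differ from the original plaintext: P[3].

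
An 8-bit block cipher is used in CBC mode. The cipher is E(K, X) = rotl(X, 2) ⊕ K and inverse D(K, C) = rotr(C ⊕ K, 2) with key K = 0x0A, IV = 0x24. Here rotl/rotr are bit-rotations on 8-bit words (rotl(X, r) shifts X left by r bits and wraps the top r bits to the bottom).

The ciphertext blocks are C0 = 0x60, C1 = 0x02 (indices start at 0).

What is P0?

CBC decryption: P_i = D(K, C_i) ⊕ C_{i−1}, with C_{−1} = IV.
P0: D(K, 0x60) = 0x9A; 0x9A ⊕ 0x24 = 0xBE.

P0 = 0xBE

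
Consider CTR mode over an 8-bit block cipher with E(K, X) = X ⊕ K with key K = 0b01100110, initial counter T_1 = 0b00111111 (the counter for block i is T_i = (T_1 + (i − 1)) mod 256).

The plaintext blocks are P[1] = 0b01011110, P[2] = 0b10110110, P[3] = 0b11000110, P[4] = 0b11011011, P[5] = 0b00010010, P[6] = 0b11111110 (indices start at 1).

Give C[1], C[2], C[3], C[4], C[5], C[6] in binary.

C[1] = 0b00000111, C[2] = 0b10010000, C[3] = 0b11100001, C[4] = 0b11111111, C[5] = 0b00110111, C[6] = 0b11011100

CTR encryption: S_i = E(K, T_i) where T_i is the counter for block i; C_i = P_i ⊕ S_i.
C[1]: T = 0b00111111, S = E(K, T) = 0b01011001; 0b01011110 ⊕ 0b01011001 = 0b00000111.
C[2]: T = 0b01000000, S = E(K, T) = 0b00100110; 0b10110110 ⊕ 0b00100110 = 0b10010000.
C[3]: T = 0b01000001, S = E(K, T) = 0b00100111; 0b11000110 ⊕ 0b00100111 = 0b11100001.
C[4]: T = 0b01000010, S = E(K, T) = 0b00100100; 0b11011011 ⊕ 0b00100100 = 0b11111111.
C[5]: T = 0b01000011, S = E(K, T) = 0b00100101; 0b00010010 ⊕ 0b00100101 = 0b00110111.
C[6]: T = 0b01000100, S = E(K, T) = 0b00100010; 0b11111110 ⊕ 0b00100010 = 0b11011100.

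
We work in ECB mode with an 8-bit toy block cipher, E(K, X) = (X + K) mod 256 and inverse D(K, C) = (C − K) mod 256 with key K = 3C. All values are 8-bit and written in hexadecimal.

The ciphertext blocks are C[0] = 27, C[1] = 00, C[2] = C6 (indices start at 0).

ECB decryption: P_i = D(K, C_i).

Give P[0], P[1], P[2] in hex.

P[0]: D(K, 27) = EB.
P[1]: D(K, 00) = C4.
P[2]: D(K, C6) = 8A.

P[0] = EB, P[1] = C4, P[2] = 8A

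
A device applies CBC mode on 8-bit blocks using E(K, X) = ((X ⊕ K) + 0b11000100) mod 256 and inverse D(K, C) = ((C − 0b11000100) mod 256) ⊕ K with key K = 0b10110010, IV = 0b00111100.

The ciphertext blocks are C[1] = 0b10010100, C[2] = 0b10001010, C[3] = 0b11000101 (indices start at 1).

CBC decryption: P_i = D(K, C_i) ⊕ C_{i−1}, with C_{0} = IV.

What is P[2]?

P[2]: D(K, 0b10001010) = 0b01110100; 0b01110100 ⊕ 0b10010100 = 0b11100000.

P[2] = 0b11100000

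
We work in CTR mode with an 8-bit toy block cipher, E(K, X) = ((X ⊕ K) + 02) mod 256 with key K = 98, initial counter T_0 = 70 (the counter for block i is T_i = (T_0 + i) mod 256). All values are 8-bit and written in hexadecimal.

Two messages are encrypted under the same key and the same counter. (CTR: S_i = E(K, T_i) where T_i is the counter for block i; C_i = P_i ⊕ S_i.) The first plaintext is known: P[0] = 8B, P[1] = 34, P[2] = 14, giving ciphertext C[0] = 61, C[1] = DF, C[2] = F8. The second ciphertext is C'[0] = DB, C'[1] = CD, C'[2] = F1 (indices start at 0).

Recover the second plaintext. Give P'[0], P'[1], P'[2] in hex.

P'[0] = 31, P'[1] = 26, P'[2] = 1D

In CTR with a reused counter, both messages share the same keystream S_i, so C_i ⊕ C'_i = P_i ⊕ P'_i and thus P'_i = P_i ⊕ C_i ⊕ C'_i.
P'[0]: 8B ⊕ 61 ⊕ DB = 31.
P'[1]: 34 ⊕ DF ⊕ CD = 26.
P'[2]: 14 ⊕ F8 ⊕ F1 = 1D.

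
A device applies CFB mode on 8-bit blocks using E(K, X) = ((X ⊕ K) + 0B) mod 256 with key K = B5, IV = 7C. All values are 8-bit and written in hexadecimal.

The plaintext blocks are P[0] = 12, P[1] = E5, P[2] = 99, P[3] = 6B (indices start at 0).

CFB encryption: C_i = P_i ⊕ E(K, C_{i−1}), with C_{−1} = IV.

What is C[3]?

C[3] = 4B

C[0]: E(K, 7C) = D4; 12 ⊕ D4 = C6.
C[1]: E(K, C6) = 7E; E5 ⊕ 7E = 9B.
C[2]: E(K, 9B) = 39; 99 ⊕ 39 = A0.
C[3]: E(K, A0) = 20; 6B ⊕ 20 = 4B.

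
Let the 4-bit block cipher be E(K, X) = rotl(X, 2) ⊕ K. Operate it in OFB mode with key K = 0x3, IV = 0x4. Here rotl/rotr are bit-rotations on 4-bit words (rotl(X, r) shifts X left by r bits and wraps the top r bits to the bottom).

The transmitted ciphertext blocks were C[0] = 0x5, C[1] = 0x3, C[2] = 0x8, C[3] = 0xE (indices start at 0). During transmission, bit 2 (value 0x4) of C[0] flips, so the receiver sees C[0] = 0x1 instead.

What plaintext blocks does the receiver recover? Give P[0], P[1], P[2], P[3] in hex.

P[0] = 0x3, P[1] = 0x8, P[2] = 0x5, P[3] = 0xA

OFB decryption: S_i = E(K, S_{i−1}) with S_{−1} = IV; P_i = C_i ⊕ S_i.
Only C[0] changed, to 0x1. In OFB, a change in C_i flips the same bit in P_i only; the keystream is unaffected. Decrypting the received ciphertext:
P[0]: S = E(K, 0x4) = 0x2; 0x1 ⊕ 0x2 = 0x3.
P[1]: S = E(K, 0x2) = 0xB; 0x3 ⊕ 0xB = 0x8.
P[2]: S = E(K, 0xB) = 0xD; 0x8 ⊕ 0xD = 0x5.
P[3]: S = E(K, 0xD) = 0x4; 0xE ⊕ 0x4 = 0xA.
Blocks that differ from the original plaintext: P[0].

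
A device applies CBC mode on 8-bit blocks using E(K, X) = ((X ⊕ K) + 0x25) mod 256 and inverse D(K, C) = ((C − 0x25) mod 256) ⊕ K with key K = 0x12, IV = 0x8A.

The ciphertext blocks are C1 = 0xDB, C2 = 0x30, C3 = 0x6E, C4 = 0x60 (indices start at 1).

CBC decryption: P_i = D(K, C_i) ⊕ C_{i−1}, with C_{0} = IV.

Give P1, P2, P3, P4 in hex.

P1 = 0x2E, P2 = 0xC2, P3 = 0x6B, P4 = 0x47

P1: D(K, 0xDB) = 0xA4; 0xA4 ⊕ 0x8A = 0x2E.
P2: D(K, 0x30) = 0x19; 0x19 ⊕ 0xDB = 0xC2.
P3: D(K, 0x6E) = 0x5B; 0x5B ⊕ 0x30 = 0x6B.
P4: D(K, 0x60) = 0x29; 0x29 ⊕ 0x6E = 0x47.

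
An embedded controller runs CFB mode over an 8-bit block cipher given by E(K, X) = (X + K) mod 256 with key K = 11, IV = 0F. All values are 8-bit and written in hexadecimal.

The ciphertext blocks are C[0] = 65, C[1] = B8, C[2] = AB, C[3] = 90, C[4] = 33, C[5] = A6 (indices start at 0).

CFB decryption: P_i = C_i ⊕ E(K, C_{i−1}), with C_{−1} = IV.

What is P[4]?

P[4] = 92

P[4]: E(K, 90) = A1; 33 ⊕ A1 = 92.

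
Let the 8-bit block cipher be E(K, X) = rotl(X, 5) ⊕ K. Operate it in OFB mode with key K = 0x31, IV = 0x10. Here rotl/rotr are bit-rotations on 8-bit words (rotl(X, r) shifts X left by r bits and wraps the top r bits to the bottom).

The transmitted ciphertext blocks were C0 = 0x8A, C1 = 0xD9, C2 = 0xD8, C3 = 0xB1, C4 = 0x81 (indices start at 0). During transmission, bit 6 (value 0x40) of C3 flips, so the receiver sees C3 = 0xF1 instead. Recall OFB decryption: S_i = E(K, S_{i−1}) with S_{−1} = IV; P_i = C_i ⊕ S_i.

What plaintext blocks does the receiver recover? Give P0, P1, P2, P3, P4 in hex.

P0 = 0xB9, P1 = 0x8E, P2 = 0x03, P3 = 0xBB, P4 = 0xF9

Only C3 changed, to 0xF1. In OFB, a change in C_i flips the same bit in P_i only; the keystream is unaffected. Decrypting the received ciphertext:
P0: S = E(K, 0x10) = 0x33; 0x8A ⊕ 0x33 = 0xB9.
P1: S = E(K, 0x33) = 0x57; 0xD9 ⊕ 0x57 = 0x8E.
P2: S = E(K, 0x57) = 0xDB; 0xD8 ⊕ 0xDB = 0x03.
P3: S = E(K, 0xDB) = 0x4A; 0xF1 ⊕ 0x4A = 0xBB.
P4: S = E(K, 0x4A) = 0x78; 0x81 ⊕ 0x78 = 0xF9.
Blocks that differ from the original plaintext: P3.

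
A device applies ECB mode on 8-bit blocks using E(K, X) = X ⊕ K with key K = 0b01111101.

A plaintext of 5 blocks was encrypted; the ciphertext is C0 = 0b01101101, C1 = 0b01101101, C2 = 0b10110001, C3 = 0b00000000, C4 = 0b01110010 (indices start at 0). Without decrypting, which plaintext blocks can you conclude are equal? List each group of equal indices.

P0 = P1

ECB encrypts each block independently with the same key, so equal ciphertext blocks imply equal plaintext blocks.
C0 = C1 = 0b01101101, so P0 = P1.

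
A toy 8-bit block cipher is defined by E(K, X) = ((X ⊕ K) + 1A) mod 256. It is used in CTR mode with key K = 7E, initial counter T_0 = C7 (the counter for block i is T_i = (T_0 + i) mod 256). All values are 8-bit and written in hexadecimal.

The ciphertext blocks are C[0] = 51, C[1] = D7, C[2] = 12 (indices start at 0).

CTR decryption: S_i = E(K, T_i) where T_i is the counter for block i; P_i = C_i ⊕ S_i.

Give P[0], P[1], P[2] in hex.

P[0] = 82, P[1] = 07, P[2] = C3

P[0]: T = C7, S = E(K, T) = D3; 51 ⊕ D3 = 82.
P[1]: T = C8, S = E(K, T) = D0; D7 ⊕ D0 = 07.
P[2]: T = C9, S = E(K, T) = D1; 12 ⊕ D1 = C3.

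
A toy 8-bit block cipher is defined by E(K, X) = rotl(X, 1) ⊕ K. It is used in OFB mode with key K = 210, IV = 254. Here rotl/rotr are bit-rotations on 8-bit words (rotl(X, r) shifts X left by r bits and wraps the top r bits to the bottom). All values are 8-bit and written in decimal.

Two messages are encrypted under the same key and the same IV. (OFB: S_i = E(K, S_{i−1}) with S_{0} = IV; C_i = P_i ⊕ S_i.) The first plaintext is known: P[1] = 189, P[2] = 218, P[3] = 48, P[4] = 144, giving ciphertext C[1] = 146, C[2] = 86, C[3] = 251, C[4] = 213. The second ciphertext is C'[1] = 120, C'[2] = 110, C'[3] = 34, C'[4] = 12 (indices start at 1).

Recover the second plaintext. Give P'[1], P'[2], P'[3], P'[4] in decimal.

P'[1] = 87, P'[2] = 226, P'[3] = 233, P'[4] = 73

In OFB with a reused IV, both messages share the same keystream S_i, so C_i ⊕ C'_i = P_i ⊕ P'_i and thus P'_i = P_i ⊕ C_i ⊕ C'_i.
P'[1]: 189 ⊕ 146 ⊕ 120 = 87.
P'[2]: 218 ⊕ 86 ⊕ 110 = 226.
P'[3]: 48 ⊕ 251 ⊕ 34 = 233.
P'[4]: 144 ⊕ 213 ⊕ 12 = 73.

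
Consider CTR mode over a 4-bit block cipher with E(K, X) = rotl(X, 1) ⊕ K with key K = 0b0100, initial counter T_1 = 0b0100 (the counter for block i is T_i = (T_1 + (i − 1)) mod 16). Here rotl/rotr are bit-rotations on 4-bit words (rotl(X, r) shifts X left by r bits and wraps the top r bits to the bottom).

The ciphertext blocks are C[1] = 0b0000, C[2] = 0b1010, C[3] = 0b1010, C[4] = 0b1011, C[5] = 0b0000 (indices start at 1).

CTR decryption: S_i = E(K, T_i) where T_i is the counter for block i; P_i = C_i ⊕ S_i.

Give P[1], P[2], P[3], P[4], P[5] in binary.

P[1]: T = 0b0100, S = E(K, T) = 0b1100; 0b0000 ⊕ 0b1100 = 0b1100.
P[2]: T = 0b0101, S = E(K, T) = 0b1110; 0b1010 ⊕ 0b1110 = 0b0100.
P[3]: T = 0b0110, S = E(K, T) = 0b1000; 0b1010 ⊕ 0b1000 = 0b0010.
P[4]: T = 0b0111, S = E(K, T) = 0b1010; 0b1011 ⊕ 0b1010 = 0b0001.
P[5]: T = 0b1000, S = E(K, T) = 0b0101; 0b0000 ⊕ 0b0101 = 0b0101.

P[1] = 0b1100, P[2] = 0b0100, P[3] = 0b0010, P[4] = 0b0001, P[5] = 0b0101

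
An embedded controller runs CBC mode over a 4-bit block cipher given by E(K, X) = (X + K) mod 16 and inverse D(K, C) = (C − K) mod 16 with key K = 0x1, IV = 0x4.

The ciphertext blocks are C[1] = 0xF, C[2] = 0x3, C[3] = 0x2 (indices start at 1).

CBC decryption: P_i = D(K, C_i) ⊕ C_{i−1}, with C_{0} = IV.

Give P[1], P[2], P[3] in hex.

P[1] = 0xA, P[2] = 0xD, P[3] = 0x2

P[1]: D(K, 0xF) = 0xE; 0xE ⊕ 0x4 = 0xA.
P[2]: D(K, 0x3) = 0x2; 0x2 ⊕ 0xF = 0xD.
P[3]: D(K, 0x2) = 0x1; 0x1 ⊕ 0x3 = 0x2.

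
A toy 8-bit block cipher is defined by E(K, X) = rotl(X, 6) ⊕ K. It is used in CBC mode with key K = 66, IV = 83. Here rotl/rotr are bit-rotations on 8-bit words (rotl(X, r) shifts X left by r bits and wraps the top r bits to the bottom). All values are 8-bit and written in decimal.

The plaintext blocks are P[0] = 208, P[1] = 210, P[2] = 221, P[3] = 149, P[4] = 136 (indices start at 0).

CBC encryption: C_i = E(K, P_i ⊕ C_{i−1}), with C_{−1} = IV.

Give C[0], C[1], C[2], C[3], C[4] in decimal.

C[0] = 162, C[1] = 94, C[2] = 162, C[3] = 143, C[4] = 131

C[0]: P[0] ⊕ 83 = 131; E(K, 131) = 162.
C[1]: P[1] ⊕ 162 = 112; E(K, 112) = 94.
C[2]: P[2] ⊕ 94 = 131; E(K, 131) = 162.
C[3]: P[3] ⊕ 162 = 55; E(K, 55) = 143.
C[4]: P[4] ⊕ 143 = 7; E(K, 7) = 131.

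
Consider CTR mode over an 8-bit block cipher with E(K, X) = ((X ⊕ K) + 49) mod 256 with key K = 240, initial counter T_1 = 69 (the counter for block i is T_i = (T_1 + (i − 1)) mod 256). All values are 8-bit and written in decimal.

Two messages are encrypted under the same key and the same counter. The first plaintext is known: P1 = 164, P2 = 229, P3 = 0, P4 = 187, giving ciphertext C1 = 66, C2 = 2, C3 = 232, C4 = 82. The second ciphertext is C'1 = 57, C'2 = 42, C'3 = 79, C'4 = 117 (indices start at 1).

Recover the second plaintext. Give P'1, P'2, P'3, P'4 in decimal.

In CTR with a reused counter, both messages share the same keystream S_i, so C_i ⊕ C'_i = P_i ⊕ P'_i and thus P'_i = P_i ⊕ C_i ⊕ C'_i.
P'1: 164 ⊕ 66 ⊕ 57 = 223.
P'2: 229 ⊕ 2 ⊕ 42 = 205.
P'3: 0 ⊕ 232 ⊕ 79 = 167.
P'4: 187 ⊕ 82 ⊕ 117 = 156.

P'1 = 223, P'2 = 205, P'3 = 167, P'4 = 156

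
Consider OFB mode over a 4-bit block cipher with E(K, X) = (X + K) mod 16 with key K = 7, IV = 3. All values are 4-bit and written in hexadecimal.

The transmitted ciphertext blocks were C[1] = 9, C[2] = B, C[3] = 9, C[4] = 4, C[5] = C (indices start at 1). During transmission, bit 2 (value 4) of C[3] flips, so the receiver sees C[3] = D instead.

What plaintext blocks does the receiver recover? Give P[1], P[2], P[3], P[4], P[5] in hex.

P[1] = 3, P[2] = A, P[3] = 5, P[4] = B, P[5] = A

OFB decryption: S_i = E(K, S_{i−1}) with S_{0} = IV; P_i = C_i ⊕ S_i.
Only C[3] changed, to D. In OFB, a change in C_i flips the same bit in P_i only; the keystream is unaffected. Decrypting the received ciphertext:
P[1]: S = E(K, 3) = A; 9 ⊕ A = 3.
P[2]: S = E(K, A) = 1; B ⊕ 1 = A.
P[3]: S = E(K, 1) = 8; D ⊕ 8 = 5.
P[4]: S = E(K, 8) = F; 4 ⊕ F = B.
P[5]: S = E(K, F) = 6; C ⊕ 6 = A.
Blocks that differ from the original plaintext: P[3].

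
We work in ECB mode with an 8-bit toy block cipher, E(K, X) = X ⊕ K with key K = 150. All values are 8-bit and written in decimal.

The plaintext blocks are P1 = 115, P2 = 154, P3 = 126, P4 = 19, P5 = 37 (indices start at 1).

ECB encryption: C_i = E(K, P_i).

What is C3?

C3: E(K, 126) = 232.

C3 = 232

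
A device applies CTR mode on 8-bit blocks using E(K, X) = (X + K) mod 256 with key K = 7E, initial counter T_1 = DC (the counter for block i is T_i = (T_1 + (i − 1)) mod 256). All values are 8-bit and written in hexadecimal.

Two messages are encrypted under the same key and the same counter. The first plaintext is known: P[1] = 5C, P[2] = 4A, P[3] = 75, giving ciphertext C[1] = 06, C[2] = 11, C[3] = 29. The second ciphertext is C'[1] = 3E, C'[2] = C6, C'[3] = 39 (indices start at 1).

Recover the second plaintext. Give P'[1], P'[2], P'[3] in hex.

In CTR with a reused counter, both messages share the same keystream S_i, so C_i ⊕ C'_i = P_i ⊕ P'_i and thus P'_i = P_i ⊕ C_i ⊕ C'_i.
P'[1]: 5C ⊕ 06 ⊕ 3E = 64.
P'[2]: 4A ⊕ 11 ⊕ C6 = 9D.
P'[3]: 75 ⊕ 29 ⊕ 39 = 65.

P'[1] = 64, P'[2] = 9D, P'[3] = 65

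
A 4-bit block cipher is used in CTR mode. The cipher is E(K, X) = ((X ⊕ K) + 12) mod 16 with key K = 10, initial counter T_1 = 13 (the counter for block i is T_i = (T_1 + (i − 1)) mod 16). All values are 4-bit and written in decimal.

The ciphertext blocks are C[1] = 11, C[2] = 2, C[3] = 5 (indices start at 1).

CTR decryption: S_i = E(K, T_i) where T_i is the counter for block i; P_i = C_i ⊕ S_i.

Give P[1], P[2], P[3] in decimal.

P[1]: T = 13, S = E(K, T) = 3; 11 ⊕ 3 = 8.
P[2]: T = 14, S = E(K, T) = 0; 2 ⊕ 0 = 2.
P[3]: T = 15, S = E(K, T) = 1; 5 ⊕ 1 = 4.

P[1] = 8, P[2] = 2, P[3] = 4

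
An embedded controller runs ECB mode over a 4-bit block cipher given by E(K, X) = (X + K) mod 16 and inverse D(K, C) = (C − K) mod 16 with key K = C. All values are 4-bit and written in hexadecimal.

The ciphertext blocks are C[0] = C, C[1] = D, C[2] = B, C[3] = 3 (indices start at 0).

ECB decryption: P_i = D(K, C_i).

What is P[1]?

P[1] = 1

P[1]: D(K, D) = 1.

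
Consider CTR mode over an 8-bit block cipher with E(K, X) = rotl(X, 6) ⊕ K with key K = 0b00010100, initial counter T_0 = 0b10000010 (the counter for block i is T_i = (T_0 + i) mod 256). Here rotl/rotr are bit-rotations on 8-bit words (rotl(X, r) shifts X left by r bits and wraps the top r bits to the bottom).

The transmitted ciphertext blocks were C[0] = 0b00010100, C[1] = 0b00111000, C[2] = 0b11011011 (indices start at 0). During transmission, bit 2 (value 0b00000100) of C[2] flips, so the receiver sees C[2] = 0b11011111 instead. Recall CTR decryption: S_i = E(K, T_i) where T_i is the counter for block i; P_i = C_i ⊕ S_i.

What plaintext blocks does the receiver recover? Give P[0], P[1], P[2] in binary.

P[0] = 0b10100000, P[1] = 0b11001100, P[2] = 0b11101010

Only C[2] changed, to 0b11011111. In CTR, a change in C_i flips the same bit in P_i only; the keystream is unaffected. Decrypting the received ciphertext:
P[0]: T = 0b10000010, S = E(K, T) = 0b10110100; 0b00010100 ⊕ 0b10110100 = 0b10100000.
P[1]: T = 0b10000011, S = E(K, T) = 0b11110100; 0b00111000 ⊕ 0b11110100 = 0b11001100.
P[2]: T = 0b10000100, S = E(K, T) = 0b00110101; 0b11011111 ⊕ 0b00110101 = 0b11101010.
Blocks that differ from the original plaintext: P[2].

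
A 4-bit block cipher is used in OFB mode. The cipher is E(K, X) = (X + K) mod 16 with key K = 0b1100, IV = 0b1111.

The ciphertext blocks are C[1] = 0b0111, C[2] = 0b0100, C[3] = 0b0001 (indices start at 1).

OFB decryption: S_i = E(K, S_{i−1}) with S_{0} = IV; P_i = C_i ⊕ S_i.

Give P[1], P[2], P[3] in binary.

P[1] = 0b1100, P[2] = 0b0011, P[3] = 0b0010

P[1]: S = E(K, 0b1111) = 0b1011; 0b0111 ⊕ 0b1011 = 0b1100.
P[2]: S = E(K, 0b1011) = 0b0111; 0b0100 ⊕ 0b0111 = 0b0011.
P[3]: S = E(K, 0b0111) = 0b0011; 0b0001 ⊕ 0b0011 = 0b0010.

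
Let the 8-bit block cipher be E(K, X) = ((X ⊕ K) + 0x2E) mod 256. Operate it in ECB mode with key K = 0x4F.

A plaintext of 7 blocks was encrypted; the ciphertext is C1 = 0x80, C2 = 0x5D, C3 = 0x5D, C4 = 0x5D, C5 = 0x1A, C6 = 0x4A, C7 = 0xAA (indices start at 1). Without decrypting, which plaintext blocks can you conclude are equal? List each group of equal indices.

P2 = P3 = P4

ECB encrypts each block independently with the same key, so equal ciphertext blocks imply equal plaintext blocks.
C2 = C3 = C4 = 0x5D, so P2 = P3 = P4.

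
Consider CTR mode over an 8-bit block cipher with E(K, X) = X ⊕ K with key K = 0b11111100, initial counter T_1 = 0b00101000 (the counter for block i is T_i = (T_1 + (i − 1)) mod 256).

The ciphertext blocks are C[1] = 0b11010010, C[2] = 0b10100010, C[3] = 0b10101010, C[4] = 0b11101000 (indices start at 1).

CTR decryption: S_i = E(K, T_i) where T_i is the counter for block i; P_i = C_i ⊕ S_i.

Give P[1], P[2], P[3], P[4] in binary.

P[1]: T = 0b00101000, S = E(K, T) = 0b11010100; 0b11010010 ⊕ 0b11010100 = 0b00000110.
P[2]: T = 0b00101001, S = E(K, T) = 0b11010101; 0b10100010 ⊕ 0b11010101 = 0b01110111.
P[3]: T = 0b00101010, S = E(K, T) = 0b11010110; 0b10101010 ⊕ 0b11010110 = 0b01111100.
P[4]: T = 0b00101011, S = E(K, T) = 0b11010111; 0b11101000 ⊕ 0b11010111 = 0b00111111.

P[1] = 0b00000110, P[2] = 0b01110111, P[3] = 0b01111100, P[4] = 0b00111111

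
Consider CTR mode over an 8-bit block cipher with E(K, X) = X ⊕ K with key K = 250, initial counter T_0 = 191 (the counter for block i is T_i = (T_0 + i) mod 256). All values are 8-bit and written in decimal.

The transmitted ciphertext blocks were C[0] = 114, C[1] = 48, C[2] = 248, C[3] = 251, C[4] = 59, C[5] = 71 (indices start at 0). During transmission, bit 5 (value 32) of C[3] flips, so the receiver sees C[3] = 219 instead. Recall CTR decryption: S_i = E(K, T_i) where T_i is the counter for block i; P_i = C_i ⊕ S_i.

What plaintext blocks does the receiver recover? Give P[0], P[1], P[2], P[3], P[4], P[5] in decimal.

Only C[3] changed, to 219. In CTR, a change in C_i flips the same bit in P_i only; the keystream is unaffected. Decrypting the received ciphertext:
P[0]: T = 191, S = E(K, T) = 69; 114 ⊕ 69 = 55.
P[1]: T = 192, S = E(K, T) = 58; 48 ⊕ 58 = 10.
P[2]: T = 193, S = E(K, T) = 59; 248 ⊕ 59 = 195.
P[3]: T = 194, S = E(K, T) = 56; 219 ⊕ 56 = 227.
P[4]: T = 195, S = E(K, T) = 57; 59 ⊕ 57 = 2.
P[5]: T = 196, S = E(K, T) = 62; 71 ⊕ 62 = 121.
Blocks that differ from the original plaintext: P[3].

P[0] = 55, P[1] = 10, P[2] = 195, P[3] = 227, P[4] = 2, P[5] = 121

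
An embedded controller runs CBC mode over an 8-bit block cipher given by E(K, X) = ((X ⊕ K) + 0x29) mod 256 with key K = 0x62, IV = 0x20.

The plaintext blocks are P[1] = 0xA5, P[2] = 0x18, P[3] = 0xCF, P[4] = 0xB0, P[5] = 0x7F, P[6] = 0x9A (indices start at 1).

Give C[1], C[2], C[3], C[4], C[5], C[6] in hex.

CBC encryption: C_i = E(K, P_i ⊕ C_{i−1}), with C_{0} = IV.
C[1]: P[1] ⊕ 0x20 = 0x85; E(K, 0x85) = 0x10.
C[2]: P[2] ⊕ 0x10 = 0x08; E(K, 0x08) = 0x93.
C[3]: P[3] ⊕ 0x93 = 0x5C; E(K, 0x5C) = 0x67.
C[4]: P[4] ⊕ 0x67 = 0xD7; E(K, 0xD7) = 0xDE.
C[5]: P[5] ⊕ 0xDE = 0xA1; E(K, 0xA1) = 0xEC.
C[6]: P[6] ⊕ 0xEC = 0x76; E(K, 0x76) = 0x3D.

C[1] = 0x10, C[2] = 0x93, C[3] = 0x67, C[4] = 0xDE, C[5] = 0xEC, C[6] = 0x3D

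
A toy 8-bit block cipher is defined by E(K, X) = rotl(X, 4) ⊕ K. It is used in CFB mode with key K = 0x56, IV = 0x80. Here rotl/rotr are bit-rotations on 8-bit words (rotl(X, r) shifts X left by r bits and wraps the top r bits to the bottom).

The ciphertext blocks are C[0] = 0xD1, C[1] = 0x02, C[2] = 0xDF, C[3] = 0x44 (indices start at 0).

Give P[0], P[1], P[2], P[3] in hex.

P[0] = 0x8F, P[1] = 0x49, P[2] = 0xA9, P[3] = 0xEF

CFB decryption: P_i = C_i ⊕ E(K, C_{i−1}), with C_{−1} = IV.
P[0]: E(K, 0x80) = 0x5E; 0xD1 ⊕ 0x5E = 0x8F.
P[1]: E(K, 0xD1) = 0x4B; 0x02 ⊕ 0x4B = 0x49.
P[2]: E(K, 0x02) = 0x76; 0xDF ⊕ 0x76 = 0xA9.
P[3]: E(K, 0xDF) = 0xAB; 0x44 ⊕ 0xAB = 0xEF.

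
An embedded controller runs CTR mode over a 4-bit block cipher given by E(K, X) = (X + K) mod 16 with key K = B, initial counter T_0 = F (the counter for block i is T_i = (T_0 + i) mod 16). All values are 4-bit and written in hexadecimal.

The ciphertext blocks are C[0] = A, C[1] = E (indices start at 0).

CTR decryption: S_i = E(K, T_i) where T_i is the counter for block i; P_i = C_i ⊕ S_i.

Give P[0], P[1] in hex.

P[0]: T = F, S = E(K, T) = A; A ⊕ A = 0.
P[1]: T = 0, S = E(K, T) = B; E ⊕ B = 5.

P[0] = 0, P[1] = 5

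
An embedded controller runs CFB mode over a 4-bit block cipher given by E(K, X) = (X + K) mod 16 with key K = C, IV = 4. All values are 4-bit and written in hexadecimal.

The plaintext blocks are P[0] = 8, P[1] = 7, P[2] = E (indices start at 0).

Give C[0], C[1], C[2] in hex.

C[0] = 8, C[1] = 3, C[2] = 1

CFB encryption: C_i = P_i ⊕ E(K, C_{i−1}), with C_{−1} = IV.
C[0]: E(K, 4) = 0; 8 ⊕ 0 = 8.
C[1]: E(K, 8) = 4; 7 ⊕ 4 = 3.
C[2]: E(K, 3) = F; E ⊕ F = 1.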